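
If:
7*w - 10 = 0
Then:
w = 10/7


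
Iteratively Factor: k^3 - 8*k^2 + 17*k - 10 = (k - 5)*(k^2 - 3*k + 2) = (k - 5)*(k - 2)*(k - 1)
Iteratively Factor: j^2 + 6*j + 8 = (j + 2)*(j + 4)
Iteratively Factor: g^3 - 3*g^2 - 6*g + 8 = (g - 1)*(g^2 - 2*g - 8) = (g - 4)*(g - 1)*(g + 2)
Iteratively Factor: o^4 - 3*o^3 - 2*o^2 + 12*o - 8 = (o + 2)*(o^3 - 5*o^2 + 8*o - 4) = (o - 2)*(o + 2)*(o^2 - 3*o + 2) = (o - 2)*(o - 1)*(o + 2)*(o - 2)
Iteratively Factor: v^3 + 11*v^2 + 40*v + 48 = (v + 3)*(v^2 + 8*v + 16) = (v + 3)*(v + 4)*(v + 4)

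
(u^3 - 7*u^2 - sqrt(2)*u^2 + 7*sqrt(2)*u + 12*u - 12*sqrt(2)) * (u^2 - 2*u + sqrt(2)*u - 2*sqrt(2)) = u^5 - 9*u^4 + 24*u^3 - 6*u^2 - 52*u + 48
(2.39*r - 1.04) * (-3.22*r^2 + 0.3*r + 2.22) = -7.6958*r^3 + 4.0658*r^2 + 4.9938*r - 2.3088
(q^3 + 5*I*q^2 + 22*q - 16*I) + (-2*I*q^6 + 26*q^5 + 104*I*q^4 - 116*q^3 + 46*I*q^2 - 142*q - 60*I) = -2*I*q^6 + 26*q^5 + 104*I*q^4 - 115*q^3 + 51*I*q^2 - 120*q - 76*I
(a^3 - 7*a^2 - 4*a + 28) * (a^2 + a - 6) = a^5 - 6*a^4 - 17*a^3 + 66*a^2 + 52*a - 168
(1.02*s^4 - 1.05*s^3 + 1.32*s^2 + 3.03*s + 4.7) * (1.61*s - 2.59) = 1.6422*s^5 - 4.3323*s^4 + 4.8447*s^3 + 1.4595*s^2 - 0.280699999999998*s - 12.173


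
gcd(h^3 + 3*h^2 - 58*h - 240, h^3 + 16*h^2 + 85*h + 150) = h^2 + 11*h + 30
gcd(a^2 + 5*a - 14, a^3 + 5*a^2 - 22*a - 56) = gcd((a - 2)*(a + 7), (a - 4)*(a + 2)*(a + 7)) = a + 7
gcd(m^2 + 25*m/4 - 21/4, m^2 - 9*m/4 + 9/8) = m - 3/4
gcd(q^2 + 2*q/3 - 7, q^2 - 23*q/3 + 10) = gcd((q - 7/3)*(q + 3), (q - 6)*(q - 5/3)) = 1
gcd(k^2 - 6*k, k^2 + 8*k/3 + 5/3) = 1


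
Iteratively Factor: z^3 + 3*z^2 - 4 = (z + 2)*(z^2 + z - 2) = (z + 2)^2*(z - 1)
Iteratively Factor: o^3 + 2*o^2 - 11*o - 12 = (o - 3)*(o^2 + 5*o + 4) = (o - 3)*(o + 1)*(o + 4)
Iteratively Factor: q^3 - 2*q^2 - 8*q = (q + 2)*(q^2 - 4*q) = (q - 4)*(q + 2)*(q)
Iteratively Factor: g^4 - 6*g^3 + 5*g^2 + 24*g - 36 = (g - 2)*(g^3 - 4*g^2 - 3*g + 18) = (g - 3)*(g - 2)*(g^2 - g - 6) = (g - 3)*(g - 2)*(g + 2)*(g - 3)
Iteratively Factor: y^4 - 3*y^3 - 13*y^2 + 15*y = (y - 5)*(y^3 + 2*y^2 - 3*y) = (y - 5)*(y - 1)*(y^2 + 3*y) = (y - 5)*(y - 1)*(y + 3)*(y)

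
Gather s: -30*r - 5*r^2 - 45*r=-5*r^2 - 75*r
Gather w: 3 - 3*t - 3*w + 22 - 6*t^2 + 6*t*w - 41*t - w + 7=-6*t^2 - 44*t + w*(6*t - 4) + 32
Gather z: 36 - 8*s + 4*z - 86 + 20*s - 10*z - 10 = 12*s - 6*z - 60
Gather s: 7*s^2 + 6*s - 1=7*s^2 + 6*s - 1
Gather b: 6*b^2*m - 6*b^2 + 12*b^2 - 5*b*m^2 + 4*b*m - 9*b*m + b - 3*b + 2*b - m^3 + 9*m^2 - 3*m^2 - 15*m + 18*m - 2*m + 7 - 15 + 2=b^2*(6*m + 6) + b*(-5*m^2 - 5*m) - m^3 + 6*m^2 + m - 6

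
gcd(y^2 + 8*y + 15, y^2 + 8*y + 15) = y^2 + 8*y + 15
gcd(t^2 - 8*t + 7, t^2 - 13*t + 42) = t - 7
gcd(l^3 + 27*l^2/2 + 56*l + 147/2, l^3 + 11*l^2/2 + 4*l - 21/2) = l^2 + 13*l/2 + 21/2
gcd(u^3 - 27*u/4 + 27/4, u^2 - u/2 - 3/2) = u - 3/2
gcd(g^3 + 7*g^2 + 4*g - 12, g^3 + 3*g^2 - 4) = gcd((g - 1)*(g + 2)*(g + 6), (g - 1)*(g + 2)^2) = g^2 + g - 2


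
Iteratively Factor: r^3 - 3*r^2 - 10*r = (r)*(r^2 - 3*r - 10) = r*(r + 2)*(r - 5)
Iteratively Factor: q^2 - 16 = (q + 4)*(q - 4)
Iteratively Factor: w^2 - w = (w)*(w - 1)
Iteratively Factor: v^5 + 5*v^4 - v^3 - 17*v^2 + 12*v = (v + 3)*(v^4 + 2*v^3 - 7*v^2 + 4*v) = (v - 1)*(v + 3)*(v^3 + 3*v^2 - 4*v) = (v - 1)^2*(v + 3)*(v^2 + 4*v) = (v - 1)^2*(v + 3)*(v + 4)*(v)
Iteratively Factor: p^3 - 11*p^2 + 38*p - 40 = (p - 2)*(p^2 - 9*p + 20) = (p - 5)*(p - 2)*(p - 4)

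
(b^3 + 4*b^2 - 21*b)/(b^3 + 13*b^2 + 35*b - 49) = b*(b - 3)/(b^2 + 6*b - 7)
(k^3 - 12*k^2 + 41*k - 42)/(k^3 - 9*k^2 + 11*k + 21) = (k - 2)/(k + 1)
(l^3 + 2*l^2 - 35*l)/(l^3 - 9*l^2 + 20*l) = (l + 7)/(l - 4)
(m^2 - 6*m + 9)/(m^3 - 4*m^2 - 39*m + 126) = (m - 3)/(m^2 - m - 42)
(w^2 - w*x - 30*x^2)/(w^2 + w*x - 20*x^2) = (-w + 6*x)/(-w + 4*x)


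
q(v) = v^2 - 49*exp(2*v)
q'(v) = 2*v - 98*exp(2*v)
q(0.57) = -152.89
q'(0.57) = -305.28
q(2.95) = -17878.13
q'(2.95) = -35767.77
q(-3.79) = 14.34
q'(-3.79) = -7.63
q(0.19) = -71.62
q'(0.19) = -142.92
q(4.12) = -185670.50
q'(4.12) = -371366.71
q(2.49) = -7122.04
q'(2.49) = -14251.51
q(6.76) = -36463380.64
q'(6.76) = -72926839.16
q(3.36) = -40600.77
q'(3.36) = -81217.40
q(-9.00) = 81.00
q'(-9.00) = -18.00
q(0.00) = -49.00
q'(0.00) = -98.00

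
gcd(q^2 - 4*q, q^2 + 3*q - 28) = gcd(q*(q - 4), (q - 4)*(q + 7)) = q - 4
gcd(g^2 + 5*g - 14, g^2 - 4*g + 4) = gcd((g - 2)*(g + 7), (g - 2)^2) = g - 2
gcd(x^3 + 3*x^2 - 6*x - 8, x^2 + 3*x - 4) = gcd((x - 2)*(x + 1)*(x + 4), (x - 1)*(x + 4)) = x + 4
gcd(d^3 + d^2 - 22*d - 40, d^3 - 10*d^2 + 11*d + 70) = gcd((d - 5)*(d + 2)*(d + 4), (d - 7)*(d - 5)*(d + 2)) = d^2 - 3*d - 10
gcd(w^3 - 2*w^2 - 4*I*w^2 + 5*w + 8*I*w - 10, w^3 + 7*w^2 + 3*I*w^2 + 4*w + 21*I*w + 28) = 1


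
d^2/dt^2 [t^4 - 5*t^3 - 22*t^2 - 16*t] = 12*t^2 - 30*t - 44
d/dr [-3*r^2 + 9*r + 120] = 9 - 6*r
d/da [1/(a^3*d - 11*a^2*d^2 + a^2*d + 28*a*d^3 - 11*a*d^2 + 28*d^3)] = (-3*a^2 + 22*a*d - 2*a - 28*d^2 + 11*d)/(d*(a^3 - 11*a^2*d + a^2 + 28*a*d^2 - 11*a*d + 28*d^2)^2)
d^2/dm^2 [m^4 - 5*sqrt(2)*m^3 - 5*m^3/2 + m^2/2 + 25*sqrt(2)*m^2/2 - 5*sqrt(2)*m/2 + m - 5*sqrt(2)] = 12*m^2 - 30*sqrt(2)*m - 15*m + 1 + 25*sqrt(2)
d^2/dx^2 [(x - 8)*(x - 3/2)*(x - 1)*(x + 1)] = 12*x^2 - 57*x + 22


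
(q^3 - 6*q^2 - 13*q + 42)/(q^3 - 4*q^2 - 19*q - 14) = (q^2 + q - 6)/(q^2 + 3*q + 2)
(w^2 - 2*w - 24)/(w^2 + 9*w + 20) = (w - 6)/(w + 5)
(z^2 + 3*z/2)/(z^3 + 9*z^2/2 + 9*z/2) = 1/(z + 3)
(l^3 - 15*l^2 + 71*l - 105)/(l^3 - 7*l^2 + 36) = (l^2 - 12*l + 35)/(l^2 - 4*l - 12)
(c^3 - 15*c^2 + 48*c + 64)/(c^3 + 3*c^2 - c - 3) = (c^2 - 16*c + 64)/(c^2 + 2*c - 3)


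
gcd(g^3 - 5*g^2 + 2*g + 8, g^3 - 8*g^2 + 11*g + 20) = g^2 - 3*g - 4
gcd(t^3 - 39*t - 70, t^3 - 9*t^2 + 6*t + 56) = t^2 - 5*t - 14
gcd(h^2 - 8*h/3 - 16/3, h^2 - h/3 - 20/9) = h + 4/3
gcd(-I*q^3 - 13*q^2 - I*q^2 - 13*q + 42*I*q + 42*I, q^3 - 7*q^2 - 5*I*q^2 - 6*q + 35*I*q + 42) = 1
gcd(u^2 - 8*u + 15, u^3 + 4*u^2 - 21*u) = u - 3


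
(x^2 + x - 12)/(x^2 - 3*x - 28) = (x - 3)/(x - 7)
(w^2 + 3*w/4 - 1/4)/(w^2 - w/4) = (w + 1)/w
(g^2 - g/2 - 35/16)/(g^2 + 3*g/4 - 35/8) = (4*g + 5)/(2*(2*g + 5))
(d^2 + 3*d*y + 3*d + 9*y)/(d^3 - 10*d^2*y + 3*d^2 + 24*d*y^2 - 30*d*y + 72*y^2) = (d + 3*y)/(d^2 - 10*d*y + 24*y^2)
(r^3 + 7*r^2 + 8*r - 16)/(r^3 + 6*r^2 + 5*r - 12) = (r + 4)/(r + 3)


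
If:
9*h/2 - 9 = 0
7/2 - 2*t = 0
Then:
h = 2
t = 7/4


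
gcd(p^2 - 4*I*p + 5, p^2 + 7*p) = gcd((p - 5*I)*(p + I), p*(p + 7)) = 1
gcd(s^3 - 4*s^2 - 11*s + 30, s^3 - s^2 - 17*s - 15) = s^2 - 2*s - 15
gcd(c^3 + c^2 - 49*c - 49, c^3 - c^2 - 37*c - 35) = c^2 - 6*c - 7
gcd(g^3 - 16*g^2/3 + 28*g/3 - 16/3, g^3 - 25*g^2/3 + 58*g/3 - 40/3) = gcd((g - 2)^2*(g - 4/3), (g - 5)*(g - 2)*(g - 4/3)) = g^2 - 10*g/3 + 8/3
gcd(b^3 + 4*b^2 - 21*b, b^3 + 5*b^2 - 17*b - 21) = b^2 + 4*b - 21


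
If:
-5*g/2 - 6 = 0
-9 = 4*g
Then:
No Solution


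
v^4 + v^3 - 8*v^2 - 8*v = v*(v + 1)*(v - 2*sqrt(2))*(v + 2*sqrt(2))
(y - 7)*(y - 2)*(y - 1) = y^3 - 10*y^2 + 23*y - 14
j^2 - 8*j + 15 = (j - 5)*(j - 3)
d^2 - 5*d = d*(d - 5)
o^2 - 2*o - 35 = (o - 7)*(o + 5)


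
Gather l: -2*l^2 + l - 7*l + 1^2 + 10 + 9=-2*l^2 - 6*l + 20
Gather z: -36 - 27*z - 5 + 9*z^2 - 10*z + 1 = 9*z^2 - 37*z - 40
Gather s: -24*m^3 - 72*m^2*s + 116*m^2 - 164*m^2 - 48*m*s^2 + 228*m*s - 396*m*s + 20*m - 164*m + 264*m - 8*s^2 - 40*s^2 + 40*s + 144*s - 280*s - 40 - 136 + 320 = -24*m^3 - 48*m^2 + 120*m + s^2*(-48*m - 48) + s*(-72*m^2 - 168*m - 96) + 144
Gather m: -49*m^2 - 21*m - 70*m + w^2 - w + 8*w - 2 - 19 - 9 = -49*m^2 - 91*m + w^2 + 7*w - 30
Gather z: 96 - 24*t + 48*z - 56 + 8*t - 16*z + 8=-16*t + 32*z + 48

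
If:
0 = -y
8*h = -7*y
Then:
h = 0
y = 0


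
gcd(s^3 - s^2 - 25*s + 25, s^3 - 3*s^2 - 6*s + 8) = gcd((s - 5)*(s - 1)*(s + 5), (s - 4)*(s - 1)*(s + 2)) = s - 1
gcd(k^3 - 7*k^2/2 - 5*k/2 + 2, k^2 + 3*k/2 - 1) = k - 1/2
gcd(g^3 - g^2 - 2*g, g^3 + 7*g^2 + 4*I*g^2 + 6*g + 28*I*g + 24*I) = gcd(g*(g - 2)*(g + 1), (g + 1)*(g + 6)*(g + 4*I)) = g + 1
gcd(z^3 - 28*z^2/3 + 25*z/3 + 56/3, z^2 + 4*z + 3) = z + 1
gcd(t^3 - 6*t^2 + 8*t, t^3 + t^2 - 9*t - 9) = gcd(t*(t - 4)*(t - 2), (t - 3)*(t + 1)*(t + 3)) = 1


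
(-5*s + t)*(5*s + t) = -25*s^2 + t^2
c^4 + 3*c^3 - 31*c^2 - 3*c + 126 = (c - 3)^2*(c + 2)*(c + 7)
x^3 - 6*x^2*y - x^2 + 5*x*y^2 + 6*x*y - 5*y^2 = (x - 1)*(x - 5*y)*(x - y)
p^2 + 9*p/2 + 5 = (p + 2)*(p + 5/2)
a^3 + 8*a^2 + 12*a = a*(a + 2)*(a + 6)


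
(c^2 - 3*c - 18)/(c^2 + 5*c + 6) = (c - 6)/(c + 2)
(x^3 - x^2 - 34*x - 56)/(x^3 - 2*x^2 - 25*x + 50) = (x^3 - x^2 - 34*x - 56)/(x^3 - 2*x^2 - 25*x + 50)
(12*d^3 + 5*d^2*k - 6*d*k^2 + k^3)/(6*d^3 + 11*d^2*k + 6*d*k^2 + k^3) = (12*d^2 - 7*d*k + k^2)/(6*d^2 + 5*d*k + k^2)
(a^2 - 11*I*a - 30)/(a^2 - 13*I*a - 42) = (a - 5*I)/(a - 7*I)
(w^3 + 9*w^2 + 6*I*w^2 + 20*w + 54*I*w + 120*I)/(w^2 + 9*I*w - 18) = (w^2 + 9*w + 20)/(w + 3*I)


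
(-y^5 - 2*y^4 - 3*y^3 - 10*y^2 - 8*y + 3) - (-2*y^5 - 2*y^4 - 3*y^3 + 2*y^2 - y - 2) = y^5 - 12*y^2 - 7*y + 5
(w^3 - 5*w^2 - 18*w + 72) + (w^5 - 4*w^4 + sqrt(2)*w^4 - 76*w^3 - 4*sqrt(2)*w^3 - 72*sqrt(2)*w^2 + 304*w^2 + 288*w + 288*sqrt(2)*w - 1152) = w^5 - 4*w^4 + sqrt(2)*w^4 - 75*w^3 - 4*sqrt(2)*w^3 - 72*sqrt(2)*w^2 + 299*w^2 + 270*w + 288*sqrt(2)*w - 1080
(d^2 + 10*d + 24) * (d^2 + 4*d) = d^4 + 14*d^3 + 64*d^2 + 96*d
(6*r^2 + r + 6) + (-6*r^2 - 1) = r + 5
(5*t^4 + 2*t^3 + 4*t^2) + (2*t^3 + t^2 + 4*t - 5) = 5*t^4 + 4*t^3 + 5*t^2 + 4*t - 5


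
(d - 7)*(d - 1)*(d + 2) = d^3 - 6*d^2 - 9*d + 14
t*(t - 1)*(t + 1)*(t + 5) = t^4 + 5*t^3 - t^2 - 5*t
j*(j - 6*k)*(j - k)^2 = j^4 - 8*j^3*k + 13*j^2*k^2 - 6*j*k^3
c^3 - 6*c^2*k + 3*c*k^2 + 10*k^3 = (c - 5*k)*(c - 2*k)*(c + k)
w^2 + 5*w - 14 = (w - 2)*(w + 7)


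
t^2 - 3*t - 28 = (t - 7)*(t + 4)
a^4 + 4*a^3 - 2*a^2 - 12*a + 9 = (a - 1)^2*(a + 3)^2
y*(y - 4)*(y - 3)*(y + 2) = y^4 - 5*y^3 - 2*y^2 + 24*y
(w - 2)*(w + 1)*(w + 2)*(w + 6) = w^4 + 7*w^3 + 2*w^2 - 28*w - 24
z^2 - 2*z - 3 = (z - 3)*(z + 1)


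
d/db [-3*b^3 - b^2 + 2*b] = -9*b^2 - 2*b + 2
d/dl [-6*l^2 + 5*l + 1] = 5 - 12*l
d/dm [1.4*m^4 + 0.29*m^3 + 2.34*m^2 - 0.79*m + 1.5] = 5.6*m^3 + 0.87*m^2 + 4.68*m - 0.79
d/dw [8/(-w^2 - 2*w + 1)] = 16*(w + 1)/(w^2 + 2*w - 1)^2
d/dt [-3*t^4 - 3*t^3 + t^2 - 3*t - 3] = -12*t^3 - 9*t^2 + 2*t - 3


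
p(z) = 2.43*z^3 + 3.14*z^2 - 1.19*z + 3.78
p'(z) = 7.29*z^2 + 6.28*z - 1.19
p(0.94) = 7.45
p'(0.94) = 11.15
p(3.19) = 110.82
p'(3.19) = 93.03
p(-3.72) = -73.43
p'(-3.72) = 76.33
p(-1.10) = 5.65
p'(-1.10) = 0.72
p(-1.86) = 1.22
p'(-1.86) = 12.35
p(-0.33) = 4.43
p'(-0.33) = -2.47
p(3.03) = 96.60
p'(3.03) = 84.77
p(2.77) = 76.22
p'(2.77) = 72.14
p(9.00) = 2018.88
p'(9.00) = 645.82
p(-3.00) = -30.00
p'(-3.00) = 45.58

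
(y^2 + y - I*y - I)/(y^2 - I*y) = (y + 1)/y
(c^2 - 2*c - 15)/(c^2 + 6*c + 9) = (c - 5)/(c + 3)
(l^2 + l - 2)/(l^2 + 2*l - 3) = (l + 2)/(l + 3)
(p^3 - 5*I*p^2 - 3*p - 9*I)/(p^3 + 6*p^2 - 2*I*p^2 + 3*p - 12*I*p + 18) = (p - 3*I)/(p + 6)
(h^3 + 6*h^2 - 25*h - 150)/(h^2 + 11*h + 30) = h - 5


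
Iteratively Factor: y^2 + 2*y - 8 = (y + 4)*(y - 2)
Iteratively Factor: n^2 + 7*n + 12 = (n + 4)*(n + 3)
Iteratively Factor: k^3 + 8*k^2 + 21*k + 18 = (k + 3)*(k^2 + 5*k + 6) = (k + 3)^2*(k + 2)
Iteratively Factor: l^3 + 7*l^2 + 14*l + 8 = (l + 1)*(l^2 + 6*l + 8) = (l + 1)*(l + 2)*(l + 4)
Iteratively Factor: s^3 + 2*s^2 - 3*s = (s)*(s^2 + 2*s - 3) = s*(s - 1)*(s + 3)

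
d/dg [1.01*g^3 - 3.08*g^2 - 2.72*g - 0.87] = 3.03*g^2 - 6.16*g - 2.72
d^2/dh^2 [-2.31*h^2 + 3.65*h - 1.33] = -4.62000000000000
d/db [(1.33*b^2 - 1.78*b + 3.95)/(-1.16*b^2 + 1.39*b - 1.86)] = (-0.2161*b^2 + 4.2164*b - 2.1797)/(1.3456*b^4 - 3.2248*b^3 + 6.2473*b^2 - 5.1708*b + 3.4596)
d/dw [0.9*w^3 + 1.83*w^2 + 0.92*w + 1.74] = 2.7*w^2 + 3.66*w + 0.92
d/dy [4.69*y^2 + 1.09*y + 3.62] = 9.38*y + 1.09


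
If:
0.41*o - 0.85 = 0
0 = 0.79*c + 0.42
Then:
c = -0.53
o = 2.07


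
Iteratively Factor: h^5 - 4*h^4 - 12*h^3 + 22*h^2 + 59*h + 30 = (h + 2)*(h^4 - 6*h^3 + 22*h + 15) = (h - 3)*(h + 2)*(h^3 - 3*h^2 - 9*h - 5) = (h - 3)*(h + 1)*(h + 2)*(h^2 - 4*h - 5) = (h - 5)*(h - 3)*(h + 1)*(h + 2)*(h + 1)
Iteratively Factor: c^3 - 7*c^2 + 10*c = (c)*(c^2 - 7*c + 10) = c*(c - 5)*(c - 2)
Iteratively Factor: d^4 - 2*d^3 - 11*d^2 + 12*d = (d)*(d^3 - 2*d^2 - 11*d + 12) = d*(d - 4)*(d^2 + 2*d - 3) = d*(d - 4)*(d - 1)*(d + 3)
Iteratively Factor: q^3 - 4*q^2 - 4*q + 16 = (q - 4)*(q^2 - 4) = (q - 4)*(q + 2)*(q - 2)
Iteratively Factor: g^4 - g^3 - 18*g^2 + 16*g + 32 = (g + 1)*(g^3 - 2*g^2 - 16*g + 32) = (g + 1)*(g + 4)*(g^2 - 6*g + 8) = (g - 4)*(g + 1)*(g + 4)*(g - 2)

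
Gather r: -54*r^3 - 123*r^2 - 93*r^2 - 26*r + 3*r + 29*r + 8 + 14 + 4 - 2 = -54*r^3 - 216*r^2 + 6*r + 24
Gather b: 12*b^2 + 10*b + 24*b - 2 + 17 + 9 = 12*b^2 + 34*b + 24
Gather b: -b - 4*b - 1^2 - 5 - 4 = -5*b - 10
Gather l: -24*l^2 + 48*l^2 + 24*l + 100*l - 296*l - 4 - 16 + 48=24*l^2 - 172*l + 28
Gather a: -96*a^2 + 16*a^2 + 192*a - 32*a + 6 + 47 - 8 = -80*a^2 + 160*a + 45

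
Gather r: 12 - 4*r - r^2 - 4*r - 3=-r^2 - 8*r + 9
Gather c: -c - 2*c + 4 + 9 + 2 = 15 - 3*c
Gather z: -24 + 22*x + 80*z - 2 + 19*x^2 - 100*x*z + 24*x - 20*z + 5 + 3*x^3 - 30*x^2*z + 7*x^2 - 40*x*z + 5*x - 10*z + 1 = 3*x^3 + 26*x^2 + 51*x + z*(-30*x^2 - 140*x + 50) - 20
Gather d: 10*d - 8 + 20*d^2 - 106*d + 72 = 20*d^2 - 96*d + 64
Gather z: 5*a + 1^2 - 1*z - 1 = 5*a - z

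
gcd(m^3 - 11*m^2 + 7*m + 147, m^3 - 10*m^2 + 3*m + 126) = m^2 - 4*m - 21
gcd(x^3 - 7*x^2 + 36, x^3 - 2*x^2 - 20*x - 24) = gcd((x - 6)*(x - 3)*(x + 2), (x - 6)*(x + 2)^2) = x^2 - 4*x - 12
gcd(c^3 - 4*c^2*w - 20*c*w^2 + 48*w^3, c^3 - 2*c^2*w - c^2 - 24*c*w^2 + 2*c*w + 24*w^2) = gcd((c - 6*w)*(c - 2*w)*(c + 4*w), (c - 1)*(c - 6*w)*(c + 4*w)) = -c^2 + 2*c*w + 24*w^2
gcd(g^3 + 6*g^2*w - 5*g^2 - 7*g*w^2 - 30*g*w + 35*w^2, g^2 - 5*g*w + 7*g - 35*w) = 1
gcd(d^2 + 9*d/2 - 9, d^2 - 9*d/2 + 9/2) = d - 3/2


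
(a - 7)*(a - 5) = a^2 - 12*a + 35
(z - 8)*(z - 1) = z^2 - 9*z + 8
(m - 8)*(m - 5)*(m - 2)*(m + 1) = m^4 - 14*m^3 + 51*m^2 - 14*m - 80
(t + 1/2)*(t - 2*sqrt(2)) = t^2 - 2*sqrt(2)*t + t/2 - sqrt(2)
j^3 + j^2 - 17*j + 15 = (j - 3)*(j - 1)*(j + 5)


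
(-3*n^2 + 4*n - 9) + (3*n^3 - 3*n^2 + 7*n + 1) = 3*n^3 - 6*n^2 + 11*n - 8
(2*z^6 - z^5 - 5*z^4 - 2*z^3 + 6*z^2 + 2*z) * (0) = 0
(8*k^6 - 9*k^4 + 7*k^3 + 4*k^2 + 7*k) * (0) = 0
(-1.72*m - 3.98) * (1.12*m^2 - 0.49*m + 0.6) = -1.9264*m^3 - 3.6148*m^2 + 0.9182*m - 2.388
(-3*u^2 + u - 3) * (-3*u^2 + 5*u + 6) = 9*u^4 - 18*u^3 - 4*u^2 - 9*u - 18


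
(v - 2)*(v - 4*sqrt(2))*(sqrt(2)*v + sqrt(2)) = sqrt(2)*v^3 - 8*v^2 - sqrt(2)*v^2 - 2*sqrt(2)*v + 8*v + 16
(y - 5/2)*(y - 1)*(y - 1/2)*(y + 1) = y^4 - 3*y^3 + y^2/4 + 3*y - 5/4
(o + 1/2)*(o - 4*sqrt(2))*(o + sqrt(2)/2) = o^3 - 7*sqrt(2)*o^2/2 + o^2/2 - 4*o - 7*sqrt(2)*o/4 - 2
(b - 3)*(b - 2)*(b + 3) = b^3 - 2*b^2 - 9*b + 18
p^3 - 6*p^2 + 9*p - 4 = (p - 4)*(p - 1)^2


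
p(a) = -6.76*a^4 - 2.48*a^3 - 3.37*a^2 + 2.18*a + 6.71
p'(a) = -27.04*a^3 - 7.44*a^2 - 6.74*a + 2.18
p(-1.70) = -51.01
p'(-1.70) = 124.98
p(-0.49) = 4.73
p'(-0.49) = 6.88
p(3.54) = -1199.42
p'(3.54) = -1314.46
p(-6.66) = -12724.43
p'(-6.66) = 7704.90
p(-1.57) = -36.49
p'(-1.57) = 99.06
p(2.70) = -420.04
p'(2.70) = -602.48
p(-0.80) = 1.31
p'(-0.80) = 16.65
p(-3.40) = -845.55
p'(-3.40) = 1001.87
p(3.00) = -631.60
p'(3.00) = -815.08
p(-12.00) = -136394.65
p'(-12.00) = 45736.82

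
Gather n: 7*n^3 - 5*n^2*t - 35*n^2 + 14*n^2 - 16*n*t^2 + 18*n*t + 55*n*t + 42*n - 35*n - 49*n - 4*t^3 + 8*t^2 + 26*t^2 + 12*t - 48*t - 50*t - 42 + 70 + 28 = 7*n^3 + n^2*(-5*t - 21) + n*(-16*t^2 + 73*t - 42) - 4*t^3 + 34*t^2 - 86*t + 56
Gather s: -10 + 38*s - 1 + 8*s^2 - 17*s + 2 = 8*s^2 + 21*s - 9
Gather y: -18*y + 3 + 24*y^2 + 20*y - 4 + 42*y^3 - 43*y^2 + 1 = 42*y^3 - 19*y^2 + 2*y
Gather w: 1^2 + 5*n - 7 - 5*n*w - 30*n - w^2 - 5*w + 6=-25*n - w^2 + w*(-5*n - 5)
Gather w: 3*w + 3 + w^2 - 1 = w^2 + 3*w + 2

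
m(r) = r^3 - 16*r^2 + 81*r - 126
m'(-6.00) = 381.00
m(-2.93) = -525.84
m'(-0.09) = 83.90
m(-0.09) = -133.42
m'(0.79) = 57.59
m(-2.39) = -424.64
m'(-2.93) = 200.51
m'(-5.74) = 363.52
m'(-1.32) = 128.47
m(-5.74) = -1307.22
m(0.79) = -71.50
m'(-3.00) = 204.00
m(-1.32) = -263.10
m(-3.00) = -540.00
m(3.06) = 0.70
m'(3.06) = 11.17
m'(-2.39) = 174.62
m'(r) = 3*r^2 - 32*r + 81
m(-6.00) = -1404.00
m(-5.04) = -1068.69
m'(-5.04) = 318.48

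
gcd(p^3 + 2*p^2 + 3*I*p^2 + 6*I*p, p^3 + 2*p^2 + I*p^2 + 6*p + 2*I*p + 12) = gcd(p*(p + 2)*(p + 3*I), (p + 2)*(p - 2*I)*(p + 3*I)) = p^2 + p*(2 + 3*I) + 6*I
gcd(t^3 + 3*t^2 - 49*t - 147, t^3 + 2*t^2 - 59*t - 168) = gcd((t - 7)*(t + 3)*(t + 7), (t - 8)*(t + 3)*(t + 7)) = t^2 + 10*t + 21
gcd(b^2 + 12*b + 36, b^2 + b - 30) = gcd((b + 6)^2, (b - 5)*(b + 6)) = b + 6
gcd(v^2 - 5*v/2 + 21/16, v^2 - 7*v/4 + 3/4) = v - 3/4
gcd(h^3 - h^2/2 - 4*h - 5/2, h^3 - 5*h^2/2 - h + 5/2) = h^2 - 3*h/2 - 5/2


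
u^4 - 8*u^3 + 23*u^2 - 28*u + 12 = (u - 3)*(u - 2)^2*(u - 1)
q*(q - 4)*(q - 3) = q^3 - 7*q^2 + 12*q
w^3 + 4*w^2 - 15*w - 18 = (w - 3)*(w + 1)*(w + 6)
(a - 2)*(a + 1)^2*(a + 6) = a^4 + 6*a^3 - 3*a^2 - 20*a - 12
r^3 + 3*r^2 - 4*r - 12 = (r - 2)*(r + 2)*(r + 3)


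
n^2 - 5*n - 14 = (n - 7)*(n + 2)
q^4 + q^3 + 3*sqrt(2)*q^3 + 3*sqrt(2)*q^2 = q^2*(q + 1)*(q + 3*sqrt(2))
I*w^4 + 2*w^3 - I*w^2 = w^2*(w - I)*(I*w + 1)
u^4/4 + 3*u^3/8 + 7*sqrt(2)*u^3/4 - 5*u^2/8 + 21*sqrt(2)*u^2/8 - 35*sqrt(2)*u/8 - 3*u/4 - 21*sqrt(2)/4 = (u/2 + 1/2)*(u/2 + 1)*(u - 3/2)*(u + 7*sqrt(2))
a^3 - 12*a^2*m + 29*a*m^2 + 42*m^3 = (a - 7*m)*(a - 6*m)*(a + m)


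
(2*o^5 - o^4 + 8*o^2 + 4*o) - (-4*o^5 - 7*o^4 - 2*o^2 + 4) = 6*o^5 + 6*o^4 + 10*o^2 + 4*o - 4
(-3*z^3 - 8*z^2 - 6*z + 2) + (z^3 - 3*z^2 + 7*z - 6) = -2*z^3 - 11*z^2 + z - 4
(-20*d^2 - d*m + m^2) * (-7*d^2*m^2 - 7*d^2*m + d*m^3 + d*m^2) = 140*d^4*m^2 + 140*d^4*m - 13*d^3*m^3 - 13*d^3*m^2 - 8*d^2*m^4 - 8*d^2*m^3 + d*m^5 + d*m^4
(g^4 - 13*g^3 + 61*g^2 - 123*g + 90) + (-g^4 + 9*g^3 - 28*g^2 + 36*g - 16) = -4*g^3 + 33*g^2 - 87*g + 74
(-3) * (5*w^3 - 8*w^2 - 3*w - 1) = -15*w^3 + 24*w^2 + 9*w + 3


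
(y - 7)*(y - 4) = y^2 - 11*y + 28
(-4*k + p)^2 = 16*k^2 - 8*k*p + p^2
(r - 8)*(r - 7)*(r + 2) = r^3 - 13*r^2 + 26*r + 112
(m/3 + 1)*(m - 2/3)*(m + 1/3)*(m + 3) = m^4/3 + 17*m^3/9 + 61*m^2/27 - 13*m/9 - 2/3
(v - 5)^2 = v^2 - 10*v + 25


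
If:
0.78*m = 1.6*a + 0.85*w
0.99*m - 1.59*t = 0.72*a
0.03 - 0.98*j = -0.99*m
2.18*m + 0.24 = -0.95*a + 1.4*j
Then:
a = -0.331032478384073*w - 0.0782096926542178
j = 0.414893451386222*w - 0.131454936112351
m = 0.410702608442927*w - 0.160430138777883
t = 0.405621991694988*w - 0.0644747538862057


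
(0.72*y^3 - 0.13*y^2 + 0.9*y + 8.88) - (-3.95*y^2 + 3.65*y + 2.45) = 0.72*y^3 + 3.82*y^2 - 2.75*y + 6.43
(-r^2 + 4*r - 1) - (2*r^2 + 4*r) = -3*r^2 - 1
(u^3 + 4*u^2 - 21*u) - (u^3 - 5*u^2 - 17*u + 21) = 9*u^2 - 4*u - 21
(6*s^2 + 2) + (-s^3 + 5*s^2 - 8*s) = -s^3 + 11*s^2 - 8*s + 2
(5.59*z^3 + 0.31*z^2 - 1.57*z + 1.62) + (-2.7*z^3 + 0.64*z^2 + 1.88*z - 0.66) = 2.89*z^3 + 0.95*z^2 + 0.31*z + 0.96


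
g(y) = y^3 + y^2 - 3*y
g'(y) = 3*y^2 + 2*y - 3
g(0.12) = -0.34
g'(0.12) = -2.72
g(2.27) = 10.04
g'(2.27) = 17.00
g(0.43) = -1.03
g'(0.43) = -1.59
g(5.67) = 197.42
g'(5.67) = 104.79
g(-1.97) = 2.15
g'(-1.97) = 4.70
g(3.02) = 27.60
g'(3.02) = 30.40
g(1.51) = 1.19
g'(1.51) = 6.86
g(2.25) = 9.70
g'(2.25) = 16.69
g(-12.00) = -1548.00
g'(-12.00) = 405.00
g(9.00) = 783.00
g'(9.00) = 258.00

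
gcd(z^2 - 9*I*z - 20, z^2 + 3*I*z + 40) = z - 5*I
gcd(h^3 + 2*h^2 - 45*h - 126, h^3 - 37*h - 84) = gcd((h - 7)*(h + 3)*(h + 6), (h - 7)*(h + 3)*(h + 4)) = h^2 - 4*h - 21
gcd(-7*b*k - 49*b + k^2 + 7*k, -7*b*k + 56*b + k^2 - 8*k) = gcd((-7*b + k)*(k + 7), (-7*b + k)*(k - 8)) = 7*b - k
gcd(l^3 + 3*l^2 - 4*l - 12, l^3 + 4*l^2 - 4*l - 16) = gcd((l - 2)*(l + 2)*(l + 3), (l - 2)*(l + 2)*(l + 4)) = l^2 - 4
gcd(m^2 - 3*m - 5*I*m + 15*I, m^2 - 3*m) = m - 3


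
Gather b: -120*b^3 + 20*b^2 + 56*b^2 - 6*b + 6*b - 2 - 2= -120*b^3 + 76*b^2 - 4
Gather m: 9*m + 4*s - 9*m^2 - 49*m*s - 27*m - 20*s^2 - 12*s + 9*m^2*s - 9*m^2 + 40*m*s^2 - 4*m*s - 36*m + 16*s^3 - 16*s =m^2*(9*s - 18) + m*(40*s^2 - 53*s - 54) + 16*s^3 - 20*s^2 - 24*s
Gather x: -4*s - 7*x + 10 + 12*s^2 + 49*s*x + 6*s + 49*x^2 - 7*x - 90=12*s^2 + 2*s + 49*x^2 + x*(49*s - 14) - 80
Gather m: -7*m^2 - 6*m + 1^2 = -7*m^2 - 6*m + 1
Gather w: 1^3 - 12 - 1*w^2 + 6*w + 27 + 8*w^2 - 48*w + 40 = 7*w^2 - 42*w + 56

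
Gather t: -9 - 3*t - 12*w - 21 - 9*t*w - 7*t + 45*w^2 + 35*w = t*(-9*w - 10) + 45*w^2 + 23*w - 30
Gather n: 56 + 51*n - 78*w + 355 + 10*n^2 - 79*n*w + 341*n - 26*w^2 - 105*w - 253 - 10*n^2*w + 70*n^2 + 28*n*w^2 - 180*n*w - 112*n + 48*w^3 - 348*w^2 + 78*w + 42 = n^2*(80 - 10*w) + n*(28*w^2 - 259*w + 280) + 48*w^3 - 374*w^2 - 105*w + 200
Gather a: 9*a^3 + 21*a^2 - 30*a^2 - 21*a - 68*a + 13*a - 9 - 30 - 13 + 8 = 9*a^3 - 9*a^2 - 76*a - 44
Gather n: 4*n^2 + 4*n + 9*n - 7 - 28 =4*n^2 + 13*n - 35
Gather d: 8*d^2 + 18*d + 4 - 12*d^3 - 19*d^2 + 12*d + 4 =-12*d^3 - 11*d^2 + 30*d + 8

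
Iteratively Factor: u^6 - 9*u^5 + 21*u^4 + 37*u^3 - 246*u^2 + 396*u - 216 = (u - 2)*(u^5 - 7*u^4 + 7*u^3 + 51*u^2 - 144*u + 108) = (u - 2)^2*(u^4 - 5*u^3 - 3*u^2 + 45*u - 54) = (u - 3)*(u - 2)^2*(u^3 - 2*u^2 - 9*u + 18) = (u - 3)^2*(u - 2)^2*(u^2 + u - 6) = (u - 3)^2*(u - 2)^2*(u + 3)*(u - 2)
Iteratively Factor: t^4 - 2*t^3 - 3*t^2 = (t)*(t^3 - 2*t^2 - 3*t) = t*(t - 3)*(t^2 + t) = t*(t - 3)*(t + 1)*(t)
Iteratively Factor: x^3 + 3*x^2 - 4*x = (x - 1)*(x^2 + 4*x) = (x - 1)*(x + 4)*(x)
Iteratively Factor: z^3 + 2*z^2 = (z)*(z^2 + 2*z) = z*(z + 2)*(z)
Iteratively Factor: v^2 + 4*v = (v + 4)*(v)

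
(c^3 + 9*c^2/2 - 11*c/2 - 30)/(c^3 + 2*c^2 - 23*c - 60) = (c - 5/2)/(c - 5)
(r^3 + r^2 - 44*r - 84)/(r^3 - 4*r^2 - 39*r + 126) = (r + 2)/(r - 3)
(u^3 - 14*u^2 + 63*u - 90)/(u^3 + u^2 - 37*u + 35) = (u^2 - 9*u + 18)/(u^2 + 6*u - 7)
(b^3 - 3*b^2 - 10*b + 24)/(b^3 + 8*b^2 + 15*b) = (b^2 - 6*b + 8)/(b*(b + 5))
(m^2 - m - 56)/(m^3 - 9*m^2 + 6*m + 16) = (m + 7)/(m^2 - m - 2)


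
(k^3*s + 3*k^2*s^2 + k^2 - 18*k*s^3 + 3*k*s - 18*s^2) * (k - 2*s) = k^4*s + k^3*s^2 + k^3 - 24*k^2*s^3 + k^2*s + 36*k*s^4 - 24*k*s^2 + 36*s^3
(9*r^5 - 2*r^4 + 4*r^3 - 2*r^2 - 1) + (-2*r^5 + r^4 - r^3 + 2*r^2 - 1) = 7*r^5 - r^4 + 3*r^3 - 2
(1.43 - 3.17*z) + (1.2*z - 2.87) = -1.97*z - 1.44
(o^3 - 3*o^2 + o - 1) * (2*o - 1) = 2*o^4 - 7*o^3 + 5*o^2 - 3*o + 1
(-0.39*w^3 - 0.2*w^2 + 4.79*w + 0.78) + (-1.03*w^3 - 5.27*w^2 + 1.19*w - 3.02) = -1.42*w^3 - 5.47*w^2 + 5.98*w - 2.24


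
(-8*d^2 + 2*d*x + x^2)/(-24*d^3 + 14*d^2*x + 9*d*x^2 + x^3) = (-2*d + x)/(-6*d^2 + 5*d*x + x^2)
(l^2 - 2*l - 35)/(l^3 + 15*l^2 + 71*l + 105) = (l - 7)/(l^2 + 10*l + 21)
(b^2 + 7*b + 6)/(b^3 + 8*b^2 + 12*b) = (b + 1)/(b*(b + 2))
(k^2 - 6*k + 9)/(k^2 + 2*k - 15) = (k - 3)/(k + 5)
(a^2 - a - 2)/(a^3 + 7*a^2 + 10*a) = (a^2 - a - 2)/(a*(a^2 + 7*a + 10))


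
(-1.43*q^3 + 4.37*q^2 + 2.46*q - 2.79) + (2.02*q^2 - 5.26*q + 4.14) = -1.43*q^3 + 6.39*q^2 - 2.8*q + 1.35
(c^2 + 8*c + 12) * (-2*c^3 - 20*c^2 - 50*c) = -2*c^5 - 36*c^4 - 234*c^3 - 640*c^2 - 600*c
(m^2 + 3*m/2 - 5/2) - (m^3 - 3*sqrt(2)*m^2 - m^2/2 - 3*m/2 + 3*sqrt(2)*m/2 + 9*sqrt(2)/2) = -m^3 + 3*m^2/2 + 3*sqrt(2)*m^2 - 3*sqrt(2)*m/2 + 3*m - 9*sqrt(2)/2 - 5/2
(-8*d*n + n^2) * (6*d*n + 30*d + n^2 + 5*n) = -48*d^2*n^2 - 240*d^2*n - 2*d*n^3 - 10*d*n^2 + n^4 + 5*n^3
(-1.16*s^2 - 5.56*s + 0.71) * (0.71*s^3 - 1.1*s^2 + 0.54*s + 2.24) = -0.8236*s^5 - 2.6716*s^4 + 5.9937*s^3 - 6.3818*s^2 - 12.071*s + 1.5904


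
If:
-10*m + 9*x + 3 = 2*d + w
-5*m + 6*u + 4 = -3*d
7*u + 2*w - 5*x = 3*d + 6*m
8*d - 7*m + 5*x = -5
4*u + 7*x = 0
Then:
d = -5167/13111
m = 4457/13111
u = -349/1873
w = 2523/1873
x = 1396/13111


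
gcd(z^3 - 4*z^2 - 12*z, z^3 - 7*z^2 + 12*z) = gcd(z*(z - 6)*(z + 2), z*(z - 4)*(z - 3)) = z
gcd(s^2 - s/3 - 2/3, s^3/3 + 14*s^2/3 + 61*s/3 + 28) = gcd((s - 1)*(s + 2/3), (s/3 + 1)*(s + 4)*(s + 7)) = 1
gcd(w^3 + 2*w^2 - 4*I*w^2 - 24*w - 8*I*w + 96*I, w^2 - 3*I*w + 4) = w - 4*I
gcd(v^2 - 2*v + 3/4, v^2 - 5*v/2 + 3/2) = v - 3/2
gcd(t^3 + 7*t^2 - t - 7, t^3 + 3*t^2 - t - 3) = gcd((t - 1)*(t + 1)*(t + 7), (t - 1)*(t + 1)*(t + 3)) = t^2 - 1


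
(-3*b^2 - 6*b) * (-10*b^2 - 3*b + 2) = 30*b^4 + 69*b^3 + 12*b^2 - 12*b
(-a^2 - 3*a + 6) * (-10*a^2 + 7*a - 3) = 10*a^4 + 23*a^3 - 78*a^2 + 51*a - 18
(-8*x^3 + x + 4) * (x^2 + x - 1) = -8*x^5 - 8*x^4 + 9*x^3 + 5*x^2 + 3*x - 4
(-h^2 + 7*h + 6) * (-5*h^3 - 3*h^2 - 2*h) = 5*h^5 - 32*h^4 - 49*h^3 - 32*h^2 - 12*h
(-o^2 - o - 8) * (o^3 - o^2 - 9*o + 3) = -o^5 + 2*o^3 + 14*o^2 + 69*o - 24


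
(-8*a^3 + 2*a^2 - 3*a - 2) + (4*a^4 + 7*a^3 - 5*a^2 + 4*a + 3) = 4*a^4 - a^3 - 3*a^2 + a + 1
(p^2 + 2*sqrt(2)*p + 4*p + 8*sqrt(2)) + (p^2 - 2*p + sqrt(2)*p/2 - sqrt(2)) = 2*p^2 + 2*p + 5*sqrt(2)*p/2 + 7*sqrt(2)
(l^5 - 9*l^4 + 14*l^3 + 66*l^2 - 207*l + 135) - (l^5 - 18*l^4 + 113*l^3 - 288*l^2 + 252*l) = 9*l^4 - 99*l^3 + 354*l^2 - 459*l + 135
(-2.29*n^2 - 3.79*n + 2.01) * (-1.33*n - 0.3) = 3.0457*n^3 + 5.7277*n^2 - 1.5363*n - 0.603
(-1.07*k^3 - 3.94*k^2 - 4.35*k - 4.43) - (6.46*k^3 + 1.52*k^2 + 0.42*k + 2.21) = -7.53*k^3 - 5.46*k^2 - 4.77*k - 6.64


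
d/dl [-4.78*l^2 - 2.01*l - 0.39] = -9.56*l - 2.01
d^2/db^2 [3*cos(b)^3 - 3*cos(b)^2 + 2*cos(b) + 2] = -17*cos(b)/4 + 6*cos(2*b) - 27*cos(3*b)/4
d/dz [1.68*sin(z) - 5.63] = 1.68*cos(z)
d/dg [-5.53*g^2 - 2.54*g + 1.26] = -11.06*g - 2.54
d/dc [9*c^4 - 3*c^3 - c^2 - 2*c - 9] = 36*c^3 - 9*c^2 - 2*c - 2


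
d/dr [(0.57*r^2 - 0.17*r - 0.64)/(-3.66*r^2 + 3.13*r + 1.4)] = (1.1619*r^2 - 3.0888*r + 1.7652)/(13.3956*r^4 - 22.9116*r^3 - 0.4511*r^2 + 8.764*r + 1.96)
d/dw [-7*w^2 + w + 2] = 1 - 14*w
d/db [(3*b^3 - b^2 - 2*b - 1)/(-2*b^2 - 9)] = (-6*b^4 - 85*b^2 + 14*b + 18)/(4*b^4 + 36*b^2 + 81)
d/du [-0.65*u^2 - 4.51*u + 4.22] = -1.3*u - 4.51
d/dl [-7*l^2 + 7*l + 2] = 7 - 14*l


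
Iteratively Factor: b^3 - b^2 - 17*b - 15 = (b - 5)*(b^2 + 4*b + 3) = (b - 5)*(b + 3)*(b + 1)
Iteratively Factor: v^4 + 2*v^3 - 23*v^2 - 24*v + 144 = (v - 3)*(v^3 + 5*v^2 - 8*v - 48) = (v - 3)*(v + 4)*(v^2 + v - 12) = (v - 3)*(v + 4)^2*(v - 3)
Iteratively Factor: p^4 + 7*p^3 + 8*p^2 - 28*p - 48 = (p + 2)*(p^3 + 5*p^2 - 2*p - 24) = (p + 2)*(p + 4)*(p^2 + p - 6) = (p + 2)*(p + 3)*(p + 4)*(p - 2)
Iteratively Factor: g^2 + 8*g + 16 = (g + 4)*(g + 4)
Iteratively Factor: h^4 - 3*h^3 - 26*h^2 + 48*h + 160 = (h + 2)*(h^3 - 5*h^2 - 16*h + 80) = (h - 4)*(h + 2)*(h^2 - h - 20) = (h - 4)*(h + 2)*(h + 4)*(h - 5)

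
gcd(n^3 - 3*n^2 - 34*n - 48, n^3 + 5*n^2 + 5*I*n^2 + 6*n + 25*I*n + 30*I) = n^2 + 5*n + 6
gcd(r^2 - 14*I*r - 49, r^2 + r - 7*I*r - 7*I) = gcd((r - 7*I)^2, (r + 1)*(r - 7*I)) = r - 7*I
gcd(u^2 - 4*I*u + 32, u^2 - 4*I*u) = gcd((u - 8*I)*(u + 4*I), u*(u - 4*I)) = 1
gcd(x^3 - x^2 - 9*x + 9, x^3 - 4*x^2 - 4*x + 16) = 1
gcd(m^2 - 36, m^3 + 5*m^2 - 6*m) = m + 6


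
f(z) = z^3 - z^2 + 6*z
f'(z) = 3*z^2 - 2*z + 6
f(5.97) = 212.96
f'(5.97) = 100.98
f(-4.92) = -172.82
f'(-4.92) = 88.46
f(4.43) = 93.89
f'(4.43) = 56.01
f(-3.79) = -91.54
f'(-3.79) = 56.67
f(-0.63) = -4.43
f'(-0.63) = 8.45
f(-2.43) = -34.83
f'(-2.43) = 28.57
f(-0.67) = -4.77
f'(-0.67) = 8.69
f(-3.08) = -57.18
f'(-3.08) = 40.62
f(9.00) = 702.00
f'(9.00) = 231.00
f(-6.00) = -288.00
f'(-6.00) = 126.00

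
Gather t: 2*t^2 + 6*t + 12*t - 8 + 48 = 2*t^2 + 18*t + 40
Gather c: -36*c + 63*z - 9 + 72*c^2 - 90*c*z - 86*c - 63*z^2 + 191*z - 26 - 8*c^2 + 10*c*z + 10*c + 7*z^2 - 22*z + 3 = 64*c^2 + c*(-80*z - 112) - 56*z^2 + 232*z - 32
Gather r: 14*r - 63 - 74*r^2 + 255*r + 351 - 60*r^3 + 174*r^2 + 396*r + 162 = -60*r^3 + 100*r^2 + 665*r + 450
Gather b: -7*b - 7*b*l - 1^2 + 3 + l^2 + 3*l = b*(-7*l - 7) + l^2 + 3*l + 2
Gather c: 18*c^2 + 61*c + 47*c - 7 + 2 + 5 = 18*c^2 + 108*c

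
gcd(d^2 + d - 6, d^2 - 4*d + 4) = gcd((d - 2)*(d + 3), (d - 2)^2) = d - 2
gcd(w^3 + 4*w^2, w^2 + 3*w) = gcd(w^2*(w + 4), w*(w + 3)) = w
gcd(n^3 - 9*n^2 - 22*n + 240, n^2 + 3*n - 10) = n + 5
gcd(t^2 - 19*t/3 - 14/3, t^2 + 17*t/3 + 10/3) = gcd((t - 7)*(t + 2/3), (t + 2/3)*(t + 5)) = t + 2/3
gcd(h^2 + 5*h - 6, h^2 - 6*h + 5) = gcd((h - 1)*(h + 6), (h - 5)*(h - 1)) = h - 1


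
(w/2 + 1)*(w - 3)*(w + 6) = w^3/2 + 5*w^2/2 - 6*w - 18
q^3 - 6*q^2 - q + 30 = (q - 5)*(q - 3)*(q + 2)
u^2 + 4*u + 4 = (u + 2)^2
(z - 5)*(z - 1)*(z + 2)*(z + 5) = z^4 + z^3 - 27*z^2 - 25*z + 50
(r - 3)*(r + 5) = r^2 + 2*r - 15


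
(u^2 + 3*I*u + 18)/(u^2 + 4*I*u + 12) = (u - 3*I)/(u - 2*I)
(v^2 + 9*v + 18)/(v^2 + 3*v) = (v + 6)/v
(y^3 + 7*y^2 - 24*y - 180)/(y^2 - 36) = (y^2 + y - 30)/(y - 6)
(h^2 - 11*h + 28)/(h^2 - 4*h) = (h - 7)/h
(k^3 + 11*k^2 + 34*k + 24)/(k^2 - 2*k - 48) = (k^2 + 5*k + 4)/(k - 8)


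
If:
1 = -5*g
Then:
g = -1/5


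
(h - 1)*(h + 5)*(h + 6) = h^3 + 10*h^2 + 19*h - 30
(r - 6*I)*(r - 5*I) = r^2 - 11*I*r - 30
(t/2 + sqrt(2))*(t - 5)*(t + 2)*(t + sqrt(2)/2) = t^4/2 - 3*t^3/2 + 5*sqrt(2)*t^3/4 - 15*sqrt(2)*t^2/4 - 4*t^2 - 25*sqrt(2)*t/2 - 3*t - 10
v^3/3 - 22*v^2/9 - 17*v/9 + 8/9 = (v/3 + 1/3)*(v - 8)*(v - 1/3)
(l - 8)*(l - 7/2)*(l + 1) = l^3 - 21*l^2/2 + 33*l/2 + 28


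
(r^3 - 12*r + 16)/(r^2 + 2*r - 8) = r - 2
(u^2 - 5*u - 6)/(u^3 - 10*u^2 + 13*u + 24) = (u - 6)/(u^2 - 11*u + 24)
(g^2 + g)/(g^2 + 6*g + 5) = g/(g + 5)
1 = 1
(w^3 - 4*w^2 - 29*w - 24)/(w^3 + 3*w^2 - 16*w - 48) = (w^2 - 7*w - 8)/(w^2 - 16)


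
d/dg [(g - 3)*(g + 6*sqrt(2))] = 2*g - 3 + 6*sqrt(2)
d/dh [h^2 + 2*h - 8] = 2*h + 2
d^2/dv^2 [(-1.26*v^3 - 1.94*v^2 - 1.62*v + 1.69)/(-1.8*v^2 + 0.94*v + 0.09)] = (7.105427357601e-15*v^5 + 19.697472*v^3 - 30.328344*v^2 + 18.792756*v - 3.776804)/(5.832*v^6 - 9.1368*v^5 + 3.89664*v^4 + 0.0830960000000003*v^3 - 0.194832*v^2 - 0.022842*v - 0.000729)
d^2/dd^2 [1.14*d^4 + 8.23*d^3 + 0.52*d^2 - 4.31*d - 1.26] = 13.68*d^2 + 49.38*d + 1.04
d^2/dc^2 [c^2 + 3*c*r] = 2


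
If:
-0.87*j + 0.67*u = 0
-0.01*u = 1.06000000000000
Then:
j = -81.63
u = -106.00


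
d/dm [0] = 0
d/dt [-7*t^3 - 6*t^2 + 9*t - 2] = -21*t^2 - 12*t + 9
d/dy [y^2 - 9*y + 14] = 2*y - 9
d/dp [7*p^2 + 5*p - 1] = 14*p + 5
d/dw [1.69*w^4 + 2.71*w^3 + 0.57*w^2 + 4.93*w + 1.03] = 6.76*w^3 + 8.13*w^2 + 1.14*w + 4.93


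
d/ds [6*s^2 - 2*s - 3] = 12*s - 2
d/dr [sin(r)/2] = cos(r)/2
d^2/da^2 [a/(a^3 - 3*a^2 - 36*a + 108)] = 6*(3*a*(-a^2 + 2*a + 12)^2 + (-a^2 - a*(a - 1) + 2*a + 12)*(a^3 - 3*a^2 - 36*a + 108))/(a^3 - 3*a^2 - 36*a + 108)^3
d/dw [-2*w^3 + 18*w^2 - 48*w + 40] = -6*w^2 + 36*w - 48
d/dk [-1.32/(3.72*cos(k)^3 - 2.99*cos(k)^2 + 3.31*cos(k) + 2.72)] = (-14.7312*cos(k)^2 + 7.8936*cos(k) - 4.3692)*sin(k)/(3.72*cos(k)^3 - 2.99*cos(k)^2 + 3.31*cos(k) + 2.72)^2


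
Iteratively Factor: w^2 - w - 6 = (w + 2)*(w - 3)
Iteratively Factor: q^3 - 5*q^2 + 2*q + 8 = (q + 1)*(q^2 - 6*q + 8) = (q - 2)*(q + 1)*(q - 4)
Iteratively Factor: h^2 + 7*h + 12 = (h + 3)*(h + 4)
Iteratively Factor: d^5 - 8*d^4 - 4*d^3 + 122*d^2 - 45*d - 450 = (d - 5)*(d^4 - 3*d^3 - 19*d^2 + 27*d + 90) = (d - 5)*(d - 3)*(d^3 - 19*d - 30) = (d - 5)^2*(d - 3)*(d^2 + 5*d + 6) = (d - 5)^2*(d - 3)*(d + 3)*(d + 2)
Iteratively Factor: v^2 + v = (v + 1)*(v)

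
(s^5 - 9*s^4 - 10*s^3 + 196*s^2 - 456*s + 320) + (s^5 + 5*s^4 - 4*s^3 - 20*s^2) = 2*s^5 - 4*s^4 - 14*s^3 + 176*s^2 - 456*s + 320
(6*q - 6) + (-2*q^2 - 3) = -2*q^2 + 6*q - 9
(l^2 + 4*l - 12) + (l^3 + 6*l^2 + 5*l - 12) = l^3 + 7*l^2 + 9*l - 24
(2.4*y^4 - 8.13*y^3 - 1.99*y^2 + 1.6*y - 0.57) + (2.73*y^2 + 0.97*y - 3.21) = 2.4*y^4 - 8.13*y^3 + 0.74*y^2 + 2.57*y - 3.78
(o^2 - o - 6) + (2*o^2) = 3*o^2 - o - 6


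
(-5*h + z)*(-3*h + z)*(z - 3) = 15*h^2*z - 45*h^2 - 8*h*z^2 + 24*h*z + z^3 - 3*z^2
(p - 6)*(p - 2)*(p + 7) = p^3 - p^2 - 44*p + 84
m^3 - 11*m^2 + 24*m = m*(m - 8)*(m - 3)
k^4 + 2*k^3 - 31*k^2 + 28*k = k*(k - 4)*(k - 1)*(k + 7)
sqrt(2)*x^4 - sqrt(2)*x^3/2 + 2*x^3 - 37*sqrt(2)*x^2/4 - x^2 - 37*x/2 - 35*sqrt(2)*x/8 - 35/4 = (x - 7/2)*(x + 5/2)*(x + sqrt(2))*(sqrt(2)*x + sqrt(2)/2)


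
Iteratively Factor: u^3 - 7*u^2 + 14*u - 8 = (u - 1)*(u^2 - 6*u + 8) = (u - 4)*(u - 1)*(u - 2)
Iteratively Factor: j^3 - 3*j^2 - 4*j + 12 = (j - 2)*(j^2 - j - 6) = (j - 3)*(j - 2)*(j + 2)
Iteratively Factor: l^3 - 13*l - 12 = (l + 1)*(l^2 - l - 12) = (l - 4)*(l + 1)*(l + 3)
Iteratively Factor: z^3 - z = (z - 1)*(z^2 + z) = (z - 1)*(z + 1)*(z)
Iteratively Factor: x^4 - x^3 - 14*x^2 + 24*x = (x)*(x^3 - x^2 - 14*x + 24) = x*(x - 3)*(x^2 + 2*x - 8) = x*(x - 3)*(x - 2)*(x + 4)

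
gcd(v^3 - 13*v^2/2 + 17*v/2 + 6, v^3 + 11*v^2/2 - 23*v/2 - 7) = v + 1/2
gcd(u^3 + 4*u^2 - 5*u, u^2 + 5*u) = u^2 + 5*u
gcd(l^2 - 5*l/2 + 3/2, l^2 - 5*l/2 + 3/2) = l^2 - 5*l/2 + 3/2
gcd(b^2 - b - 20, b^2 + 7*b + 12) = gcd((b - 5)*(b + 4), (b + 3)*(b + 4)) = b + 4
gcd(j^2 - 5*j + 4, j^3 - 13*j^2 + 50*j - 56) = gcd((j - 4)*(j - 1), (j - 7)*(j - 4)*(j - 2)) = j - 4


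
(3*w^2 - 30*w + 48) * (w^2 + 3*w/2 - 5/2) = 3*w^4 - 51*w^3/2 - 9*w^2/2 + 147*w - 120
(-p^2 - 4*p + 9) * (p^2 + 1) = -p^4 - 4*p^3 + 8*p^2 - 4*p + 9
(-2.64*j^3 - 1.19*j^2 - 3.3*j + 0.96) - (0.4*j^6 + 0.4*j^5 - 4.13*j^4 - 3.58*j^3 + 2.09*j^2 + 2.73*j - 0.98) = -0.4*j^6 - 0.4*j^5 + 4.13*j^4 + 0.94*j^3 - 3.28*j^2 - 6.03*j + 1.94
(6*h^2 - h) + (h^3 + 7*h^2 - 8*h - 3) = h^3 + 13*h^2 - 9*h - 3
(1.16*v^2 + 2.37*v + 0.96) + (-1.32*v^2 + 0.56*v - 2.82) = -0.16*v^2 + 2.93*v - 1.86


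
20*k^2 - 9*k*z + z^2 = (-5*k + z)*(-4*k + z)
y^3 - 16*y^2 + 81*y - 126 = (y - 7)*(y - 6)*(y - 3)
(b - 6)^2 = b^2 - 12*b + 36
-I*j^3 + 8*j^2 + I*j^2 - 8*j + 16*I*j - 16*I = (j + 4*I)^2*(-I*j + I)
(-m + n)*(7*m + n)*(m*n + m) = -7*m^3*n - 7*m^3 + 6*m^2*n^2 + 6*m^2*n + m*n^3 + m*n^2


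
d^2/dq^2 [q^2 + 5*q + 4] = 2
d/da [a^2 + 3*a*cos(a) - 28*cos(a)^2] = -3*a*sin(a) + 2*a + 28*sin(2*a) + 3*cos(a)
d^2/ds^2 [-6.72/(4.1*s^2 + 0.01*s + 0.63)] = (225.9264*s^2 + 0.55104*s - 6.72*(8.2*s + 0.01)*(16.4*s + 0.02) + 34.71552)/(4.1*s^2 + 0.01*s + 0.63)^3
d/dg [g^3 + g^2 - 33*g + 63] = 3*g^2 + 2*g - 33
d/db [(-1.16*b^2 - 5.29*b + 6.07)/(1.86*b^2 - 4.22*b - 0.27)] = (14.7346*b^2 - 21.954*b + 27.0437)/(3.4596*b^4 - 15.6984*b^3 + 16.804*b^2 + 2.2788*b + 0.0729)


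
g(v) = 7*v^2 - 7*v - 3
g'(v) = 14*v - 7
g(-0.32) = -0.04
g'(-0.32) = -11.48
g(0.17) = -3.99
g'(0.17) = -4.62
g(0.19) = -4.08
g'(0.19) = -4.34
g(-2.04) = 40.41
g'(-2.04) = -35.56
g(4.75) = 121.69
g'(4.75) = 59.50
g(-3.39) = 101.17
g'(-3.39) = -54.46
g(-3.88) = 129.54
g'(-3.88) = -61.32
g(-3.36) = 99.55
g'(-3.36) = -54.04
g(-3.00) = 81.00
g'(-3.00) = -49.00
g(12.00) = 921.00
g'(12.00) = 161.00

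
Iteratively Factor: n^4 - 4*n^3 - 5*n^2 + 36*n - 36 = (n - 2)*(n^3 - 2*n^2 - 9*n + 18) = (n - 2)^2*(n^2 - 9) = (n - 3)*(n - 2)^2*(n + 3)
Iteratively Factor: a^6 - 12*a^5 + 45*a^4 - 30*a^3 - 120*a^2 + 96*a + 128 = (a - 4)*(a^5 - 8*a^4 + 13*a^3 + 22*a^2 - 32*a - 32) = (a - 4)^2*(a^4 - 4*a^3 - 3*a^2 + 10*a + 8) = (a - 4)^2*(a - 2)*(a^3 - 2*a^2 - 7*a - 4) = (a - 4)^3*(a - 2)*(a^2 + 2*a + 1) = (a - 4)^3*(a - 2)*(a + 1)*(a + 1)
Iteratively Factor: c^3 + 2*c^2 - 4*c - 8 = (c - 2)*(c^2 + 4*c + 4) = (c - 2)*(c + 2)*(c + 2)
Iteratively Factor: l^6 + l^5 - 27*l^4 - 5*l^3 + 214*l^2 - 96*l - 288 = (l - 2)*(l^5 + 3*l^4 - 21*l^3 - 47*l^2 + 120*l + 144) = (l - 3)*(l - 2)*(l^4 + 6*l^3 - 3*l^2 - 56*l - 48) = (l - 3)*(l - 2)*(l + 4)*(l^3 + 2*l^2 - 11*l - 12) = (l - 3)^2*(l - 2)*(l + 4)*(l^2 + 5*l + 4) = (l - 3)^2*(l - 2)*(l + 1)*(l + 4)*(l + 4)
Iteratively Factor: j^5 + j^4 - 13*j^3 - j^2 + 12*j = (j - 3)*(j^4 + 4*j^3 - j^2 - 4*j) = (j - 3)*(j - 1)*(j^3 + 5*j^2 + 4*j) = (j - 3)*(j - 1)*(j + 4)*(j^2 + j) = j*(j - 3)*(j - 1)*(j + 4)*(j + 1)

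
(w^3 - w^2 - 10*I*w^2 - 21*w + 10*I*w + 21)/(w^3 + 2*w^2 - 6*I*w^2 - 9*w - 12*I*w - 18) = (w^2 - w*(1 + 7*I) + 7*I)/(w^2 + w*(2 - 3*I) - 6*I)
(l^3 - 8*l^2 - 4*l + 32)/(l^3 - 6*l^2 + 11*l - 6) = (l^2 - 6*l - 16)/(l^2 - 4*l + 3)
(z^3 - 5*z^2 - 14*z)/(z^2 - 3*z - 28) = z*(z + 2)/(z + 4)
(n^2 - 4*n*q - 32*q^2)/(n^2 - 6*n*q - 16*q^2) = (n + 4*q)/(n + 2*q)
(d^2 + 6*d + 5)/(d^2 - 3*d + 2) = (d^2 + 6*d + 5)/(d^2 - 3*d + 2)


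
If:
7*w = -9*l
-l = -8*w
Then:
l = 0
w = 0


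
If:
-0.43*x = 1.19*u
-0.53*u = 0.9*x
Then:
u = 0.00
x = 0.00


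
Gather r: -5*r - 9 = -5*r - 9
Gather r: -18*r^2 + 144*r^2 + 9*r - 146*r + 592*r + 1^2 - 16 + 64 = 126*r^2 + 455*r + 49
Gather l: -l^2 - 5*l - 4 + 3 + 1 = -l^2 - 5*l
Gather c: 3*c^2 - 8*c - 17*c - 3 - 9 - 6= 3*c^2 - 25*c - 18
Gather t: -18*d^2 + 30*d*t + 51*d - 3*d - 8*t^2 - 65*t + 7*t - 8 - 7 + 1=-18*d^2 + 48*d - 8*t^2 + t*(30*d - 58) - 14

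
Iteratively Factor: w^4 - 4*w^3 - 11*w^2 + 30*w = (w - 2)*(w^3 - 2*w^2 - 15*w) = w*(w - 2)*(w^2 - 2*w - 15) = w*(w - 5)*(w - 2)*(w + 3)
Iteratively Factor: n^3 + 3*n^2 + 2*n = (n)*(n^2 + 3*n + 2) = n*(n + 2)*(n + 1)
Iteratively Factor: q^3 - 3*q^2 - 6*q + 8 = (q - 1)*(q^2 - 2*q - 8) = (q - 1)*(q + 2)*(q - 4)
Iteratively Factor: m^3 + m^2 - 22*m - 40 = (m + 4)*(m^2 - 3*m - 10) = (m - 5)*(m + 4)*(m + 2)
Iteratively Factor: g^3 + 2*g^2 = (g)*(g^2 + 2*g) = g*(g + 2)*(g)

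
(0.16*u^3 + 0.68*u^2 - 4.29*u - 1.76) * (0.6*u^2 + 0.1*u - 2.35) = 0.096*u^5 + 0.424*u^4 - 2.882*u^3 - 3.083*u^2 + 9.9055*u + 4.136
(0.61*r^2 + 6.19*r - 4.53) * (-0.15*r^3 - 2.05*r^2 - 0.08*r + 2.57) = -0.0915*r^5 - 2.179*r^4 - 12.0588*r^3 + 10.359*r^2 + 16.2707*r - 11.6421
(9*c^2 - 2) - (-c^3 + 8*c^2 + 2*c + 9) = c^3 + c^2 - 2*c - 11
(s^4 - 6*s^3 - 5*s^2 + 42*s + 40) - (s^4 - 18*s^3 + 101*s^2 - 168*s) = 12*s^3 - 106*s^2 + 210*s + 40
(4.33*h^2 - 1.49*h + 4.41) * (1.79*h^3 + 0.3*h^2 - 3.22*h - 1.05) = 7.7507*h^5 - 1.3681*h^4 - 6.4957*h^3 + 1.5743*h^2 - 12.6357*h - 4.6305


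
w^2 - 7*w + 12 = (w - 4)*(w - 3)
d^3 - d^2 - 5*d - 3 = (d - 3)*(d + 1)^2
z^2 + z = z*(z + 1)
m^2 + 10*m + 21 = (m + 3)*(m + 7)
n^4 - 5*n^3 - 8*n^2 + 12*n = n*(n - 6)*(n - 1)*(n + 2)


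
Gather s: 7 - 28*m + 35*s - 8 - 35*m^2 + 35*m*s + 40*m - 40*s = -35*m^2 + 12*m + s*(35*m - 5) - 1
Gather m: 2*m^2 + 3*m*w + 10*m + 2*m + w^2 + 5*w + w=2*m^2 + m*(3*w + 12) + w^2 + 6*w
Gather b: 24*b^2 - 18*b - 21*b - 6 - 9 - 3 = 24*b^2 - 39*b - 18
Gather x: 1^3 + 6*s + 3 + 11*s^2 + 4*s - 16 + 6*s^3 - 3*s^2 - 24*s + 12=6*s^3 + 8*s^2 - 14*s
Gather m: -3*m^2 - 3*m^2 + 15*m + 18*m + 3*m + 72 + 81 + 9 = -6*m^2 + 36*m + 162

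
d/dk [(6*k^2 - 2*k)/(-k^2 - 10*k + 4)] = 2*(-31*k^2 + 24*k - 4)/(k^4 + 20*k^3 + 92*k^2 - 80*k + 16)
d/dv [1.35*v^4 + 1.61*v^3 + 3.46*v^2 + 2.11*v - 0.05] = 5.4*v^3 + 4.83*v^2 + 6.92*v + 2.11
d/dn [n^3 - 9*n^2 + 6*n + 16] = 3*n^2 - 18*n + 6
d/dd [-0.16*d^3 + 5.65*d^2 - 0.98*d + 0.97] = -0.48*d^2 + 11.3*d - 0.98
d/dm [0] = 0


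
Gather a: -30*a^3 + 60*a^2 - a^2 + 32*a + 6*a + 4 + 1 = -30*a^3 + 59*a^2 + 38*a + 5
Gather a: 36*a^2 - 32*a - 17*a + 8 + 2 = 36*a^2 - 49*a + 10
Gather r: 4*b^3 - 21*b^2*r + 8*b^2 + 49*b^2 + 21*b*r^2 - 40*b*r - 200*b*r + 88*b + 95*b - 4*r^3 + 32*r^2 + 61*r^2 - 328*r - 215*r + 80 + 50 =4*b^3 + 57*b^2 + 183*b - 4*r^3 + r^2*(21*b + 93) + r*(-21*b^2 - 240*b - 543) + 130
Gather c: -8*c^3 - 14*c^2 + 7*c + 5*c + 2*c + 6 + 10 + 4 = -8*c^3 - 14*c^2 + 14*c + 20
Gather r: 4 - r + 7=11 - r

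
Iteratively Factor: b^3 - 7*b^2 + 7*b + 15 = (b - 5)*(b^2 - 2*b - 3) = (b - 5)*(b + 1)*(b - 3)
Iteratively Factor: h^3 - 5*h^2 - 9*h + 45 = (h + 3)*(h^2 - 8*h + 15) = (h - 3)*(h + 3)*(h - 5)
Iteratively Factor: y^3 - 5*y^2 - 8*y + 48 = (y - 4)*(y^2 - y - 12) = (y - 4)^2*(y + 3)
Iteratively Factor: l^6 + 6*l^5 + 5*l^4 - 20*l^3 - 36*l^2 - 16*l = (l + 1)*(l^5 + 5*l^4 - 20*l^2 - 16*l) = (l + 1)*(l + 4)*(l^4 + l^3 - 4*l^2 - 4*l) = (l + 1)^2*(l + 4)*(l^3 - 4*l) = (l + 1)^2*(l + 2)*(l + 4)*(l^2 - 2*l) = l*(l + 1)^2*(l + 2)*(l + 4)*(l - 2)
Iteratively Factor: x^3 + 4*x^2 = (x)*(x^2 + 4*x) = x^2*(x + 4)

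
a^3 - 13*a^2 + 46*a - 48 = (a - 8)*(a - 3)*(a - 2)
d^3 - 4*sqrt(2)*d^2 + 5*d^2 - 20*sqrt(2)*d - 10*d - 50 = (d + 5)*(d - 5*sqrt(2))*(d + sqrt(2))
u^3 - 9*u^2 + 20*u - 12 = (u - 6)*(u - 2)*(u - 1)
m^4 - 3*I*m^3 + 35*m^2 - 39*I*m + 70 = (m - 7*I)*(m - 2*I)*(m + I)*(m + 5*I)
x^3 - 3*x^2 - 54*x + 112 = (x - 8)*(x - 2)*(x + 7)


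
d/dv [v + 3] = 1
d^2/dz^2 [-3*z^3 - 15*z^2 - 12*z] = -18*z - 30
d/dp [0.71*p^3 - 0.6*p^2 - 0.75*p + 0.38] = 2.13*p^2 - 1.2*p - 0.75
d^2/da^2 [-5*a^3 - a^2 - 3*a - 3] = -30*a - 2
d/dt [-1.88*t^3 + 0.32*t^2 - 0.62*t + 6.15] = -5.64*t^2 + 0.64*t - 0.62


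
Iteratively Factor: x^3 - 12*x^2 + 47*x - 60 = (x - 4)*(x^2 - 8*x + 15) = (x - 5)*(x - 4)*(x - 3)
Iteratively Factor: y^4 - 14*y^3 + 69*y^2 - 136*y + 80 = (y - 4)*(y^3 - 10*y^2 + 29*y - 20) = (y - 5)*(y - 4)*(y^2 - 5*y + 4) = (y - 5)*(y - 4)*(y - 1)*(y - 4)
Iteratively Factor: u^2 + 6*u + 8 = (u + 4)*(u + 2)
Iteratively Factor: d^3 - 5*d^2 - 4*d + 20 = (d + 2)*(d^2 - 7*d + 10) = (d - 2)*(d + 2)*(d - 5)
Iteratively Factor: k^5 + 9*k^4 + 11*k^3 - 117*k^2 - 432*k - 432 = (k + 3)*(k^4 + 6*k^3 - 7*k^2 - 96*k - 144) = (k - 4)*(k + 3)*(k^3 + 10*k^2 + 33*k + 36) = (k - 4)*(k + 3)^2*(k^2 + 7*k + 12) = (k - 4)*(k + 3)^3*(k + 4)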